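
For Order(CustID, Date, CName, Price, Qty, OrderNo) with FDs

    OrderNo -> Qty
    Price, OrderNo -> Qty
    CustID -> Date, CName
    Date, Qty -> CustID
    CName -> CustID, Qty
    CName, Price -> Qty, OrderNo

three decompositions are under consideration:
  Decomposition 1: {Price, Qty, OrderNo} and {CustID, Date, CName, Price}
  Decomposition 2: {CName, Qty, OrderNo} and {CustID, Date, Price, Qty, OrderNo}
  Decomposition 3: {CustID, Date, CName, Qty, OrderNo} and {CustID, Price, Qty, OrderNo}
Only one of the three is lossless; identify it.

Decomposition 1: common = {Price}, closure = {Price} → lossy.
Decomposition 2: common = {Qty, OrderNo}, closure = {Qty, OrderNo} → lossy.
Decomposition 3: common = {CustID, Qty, OrderNo}, closure = {CustID, Date, CName, Qty, OrderNo} → lossless.

Decomposition 3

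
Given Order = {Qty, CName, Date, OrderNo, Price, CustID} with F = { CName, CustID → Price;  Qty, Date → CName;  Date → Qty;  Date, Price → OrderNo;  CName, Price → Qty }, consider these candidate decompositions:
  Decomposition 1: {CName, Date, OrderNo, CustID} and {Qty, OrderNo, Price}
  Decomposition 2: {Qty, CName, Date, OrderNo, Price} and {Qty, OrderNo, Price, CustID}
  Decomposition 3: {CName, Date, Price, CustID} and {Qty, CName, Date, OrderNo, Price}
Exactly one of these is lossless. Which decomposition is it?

Decomposition 3

Decomposition 1: common = {OrderNo}, closure = {OrderNo} → lossy.
Decomposition 2: common = {Qty, OrderNo, Price}, closure = {Qty, OrderNo, Price} → lossy.
Decomposition 3: common = {CName, Date, Price}, closure = {Qty, CName, Date, OrderNo, Price} → lossless.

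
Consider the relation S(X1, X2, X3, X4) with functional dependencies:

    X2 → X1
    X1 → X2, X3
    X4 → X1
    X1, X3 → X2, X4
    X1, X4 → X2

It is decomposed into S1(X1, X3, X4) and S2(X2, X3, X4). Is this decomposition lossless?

Common attributes: S1 ∩ S2 = {X3, X4}.
Closure of {X3, X4}: X4 → X1 applies, adding X1; X1, X3 → X2, X4 applies, adding X2. So (X3, X4)⁺ = {X1, X2, X3, X4}.
This closure contains every attribute of S1, so S1 ∩ S2 → S1. The join is lossless.

Yes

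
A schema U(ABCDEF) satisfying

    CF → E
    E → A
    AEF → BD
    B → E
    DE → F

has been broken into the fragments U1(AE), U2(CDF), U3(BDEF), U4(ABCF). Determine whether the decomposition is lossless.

Yes

Chase test. Columns are ABCDEF; row i has aⱼ where attribute j ∈ Ui, else bᵢⱼ.
Initial tableau (one row per fragment):
  row 1: a1 b12 b13 b14 a5 b16
  row 2: b21 b22 a3 a4 b25 a6
  row 3: b31 a2 b33 a4 a5 a6
  row 4: a1 a2 a3 b44 b45 a6
Rows 2 and 4 agree on CF; apply CF→E and equate their E entries.
Rows 1 and 3 agree on E; apply E→A and equate their A entries.
Rows 2 and 4 agree on E; apply E→A and equate their A entries.
Rows 2 and 4 agree on AEF; apply AEF→BD and equate their BD entries.
Rows 2 and 3 agree on B; apply B→E and equate their E entries.
Row 2 is now all distinguished symbols — the join is lossless.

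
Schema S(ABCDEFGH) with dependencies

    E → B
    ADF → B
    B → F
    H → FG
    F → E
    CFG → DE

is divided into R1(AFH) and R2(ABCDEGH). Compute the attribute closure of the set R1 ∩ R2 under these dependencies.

ABEFGH

R1 ∩ R2 = {AH}.
H → FG applies, adding FG
F → E applies, adding E
E → B applies, adding B
Closure: {ABEFGH}.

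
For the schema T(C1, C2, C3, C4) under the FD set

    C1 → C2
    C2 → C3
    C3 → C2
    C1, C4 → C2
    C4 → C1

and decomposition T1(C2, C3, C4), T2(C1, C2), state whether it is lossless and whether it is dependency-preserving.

Lossless test: (C2)⁺ = {C2, C3}, which is a superkey of neither fragment — lossy.
Dependency preservation: the restricted closure of {C4} across the fragments never reaches {C1}, so C4 → C1 cannot be enforced without a join — not preserved.

lossy and not dependency-preserving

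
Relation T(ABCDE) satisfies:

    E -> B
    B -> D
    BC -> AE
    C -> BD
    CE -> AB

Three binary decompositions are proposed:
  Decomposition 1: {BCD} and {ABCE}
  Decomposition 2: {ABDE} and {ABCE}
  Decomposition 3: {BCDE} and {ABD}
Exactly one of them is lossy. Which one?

Decomposition 1: common = {BC}, closure = {ABCDE} → lossless.
Decomposition 2: common = {ABE}, closure = {ABDE} → lossless.
Decomposition 3: common = {BD}, closure = {BD} → lossy.

Decomposition 3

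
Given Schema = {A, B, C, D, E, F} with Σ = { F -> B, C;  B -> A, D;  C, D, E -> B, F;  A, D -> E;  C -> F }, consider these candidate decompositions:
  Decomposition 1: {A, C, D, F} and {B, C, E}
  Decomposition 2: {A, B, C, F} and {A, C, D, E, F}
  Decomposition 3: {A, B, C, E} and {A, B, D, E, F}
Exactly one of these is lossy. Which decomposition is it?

Decomposition 1: common = {C}, closure = {A, B, C, D, E, F} → lossless.
Decomposition 2: common = {A, C, F}, closure = {A, B, C, D, E, F} → lossless.
Decomposition 3: common = {A, B, E}, closure = {A, B, D, E} → lossy.

Decomposition 3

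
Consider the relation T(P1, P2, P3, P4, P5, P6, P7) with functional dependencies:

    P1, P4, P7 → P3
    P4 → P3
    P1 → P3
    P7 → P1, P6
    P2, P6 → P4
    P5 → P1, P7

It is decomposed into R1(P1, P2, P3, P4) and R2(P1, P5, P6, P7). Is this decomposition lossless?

Common attributes: R1 ∩ R2 = {P1}.
Closure of {P1}: P1 → P3 applies, adding P3. So (P1)⁺ = {P1, P3}.
The closure contains neither all of R1 = {P1, P2, P3, P4} nor all of R2 = {P1, P5, P6, P7}, so the common attributes are not a superkey of either fragment. The join is lossy.

No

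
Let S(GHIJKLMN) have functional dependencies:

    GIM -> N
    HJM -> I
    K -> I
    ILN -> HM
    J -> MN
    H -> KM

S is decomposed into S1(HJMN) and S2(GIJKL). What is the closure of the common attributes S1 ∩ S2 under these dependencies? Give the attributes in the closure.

S1 ∩ S2 = {J}.
J → MN applies, adding MN
Closure: {JMN}.

JMN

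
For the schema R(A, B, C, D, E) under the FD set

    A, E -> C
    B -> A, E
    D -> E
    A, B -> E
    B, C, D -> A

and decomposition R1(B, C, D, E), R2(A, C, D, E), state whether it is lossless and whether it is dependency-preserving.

Lossless test: (C, D, E)⁺ = {C, D, E}, which is a superkey of neither fragment — lossy.
Dependency preservation: the restricted closure of {B} across the fragments never reaches {A, E}, so B → A, E cannot be enforced without a join — not preserved.

lossy and not dependency-preserving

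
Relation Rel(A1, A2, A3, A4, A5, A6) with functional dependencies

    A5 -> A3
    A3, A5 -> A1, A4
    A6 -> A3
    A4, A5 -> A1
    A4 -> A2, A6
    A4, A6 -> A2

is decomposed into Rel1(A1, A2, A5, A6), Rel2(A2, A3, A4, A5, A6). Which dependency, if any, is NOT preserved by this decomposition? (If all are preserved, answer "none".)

A5 → A3 lies within Rel2.
A3, A5 → A1, A4: restricted closure across fragments reaches A1, A4.
A6 → A3 lies within Rel2.
A4, A5 → A1: restricted closure across fragments reaches A1.
A4 → A2, A6 lies within Rel2.
A4, A6 → A2 lies within Rel2.
Every dependency is enforceable on the fragments, so the decomposition is dependency-preserving.

none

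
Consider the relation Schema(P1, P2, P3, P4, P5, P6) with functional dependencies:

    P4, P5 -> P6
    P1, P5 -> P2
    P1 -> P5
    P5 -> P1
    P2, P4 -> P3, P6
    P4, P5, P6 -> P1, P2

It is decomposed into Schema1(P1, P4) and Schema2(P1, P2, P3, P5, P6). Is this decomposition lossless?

No

Common attributes: Schema1 ∩ Schema2 = {P1}.
Closure of {P1}: P1 → P5 applies, adding P5; P1, P5 → P2 applies, adding P2. So (P1)⁺ = {P1, P2, P5}.
The closure contains neither all of Schema1 = {P1, P4} nor all of Schema2 = {P1, P2, P3, P5, P6}, so the common attributes are not a superkey of either fragment. The join is lossy.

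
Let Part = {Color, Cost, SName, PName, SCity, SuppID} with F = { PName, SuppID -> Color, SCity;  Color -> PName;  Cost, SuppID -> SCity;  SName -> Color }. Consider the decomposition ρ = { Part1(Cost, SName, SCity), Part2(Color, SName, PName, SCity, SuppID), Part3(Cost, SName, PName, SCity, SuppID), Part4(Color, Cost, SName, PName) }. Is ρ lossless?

Chase test. Columns are Color, Cost, SName, PName, SCity, SuppID; row i has aⱼ where attribute j ∈ Parti, else bᵢⱼ.
Initial tableau (one row per fragment):
  row 1: b11 a2 a3 b14 a5 b16
  row 2: a1 b22 a3 a4 a5 a6
  row 3: b31 a2 a3 a4 a5 a6
  row 4: a1 a2 a3 a4 b45 b46
Rows 2 and 3 agree on PName, SuppID; apply PName, SuppID→Color, SCity and equate their Color, SCity entries.
Rows 1 and 2 agree on SName; apply SName→Color and equate their Color entries.
Rows 1 and 2 agree on Color; apply Color→PName and equate their PName entries.
Row 3 is now all distinguished symbols — the join is lossless.

Yes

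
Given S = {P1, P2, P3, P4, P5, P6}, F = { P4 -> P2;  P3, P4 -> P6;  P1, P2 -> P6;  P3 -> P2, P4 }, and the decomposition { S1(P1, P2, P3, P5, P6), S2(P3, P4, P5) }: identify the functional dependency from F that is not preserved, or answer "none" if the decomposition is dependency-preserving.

P4 -> P2

Check P4 → P2: no single fragment contains all of {P2, P4}, and the restricted closure of {P4} across the fragments never reaches {P2}.
P3, P4 → P6 is preserved.
P1, P2 → P6 is preserved.
P3 → P2, P4 is preserved.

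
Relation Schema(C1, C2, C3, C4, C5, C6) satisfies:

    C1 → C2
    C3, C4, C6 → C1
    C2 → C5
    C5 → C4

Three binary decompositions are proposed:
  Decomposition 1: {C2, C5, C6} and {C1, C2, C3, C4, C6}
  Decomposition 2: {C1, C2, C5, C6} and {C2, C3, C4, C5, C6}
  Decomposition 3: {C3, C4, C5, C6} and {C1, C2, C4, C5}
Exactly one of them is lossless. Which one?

Decomposition 1

Decomposition 1: common = {C2, C6}, closure = {C2, C4, C5, C6} → lossless.
Decomposition 2: common = {C2, C5, C6}, closure = {C2, C4, C5, C6} → lossy.
Decomposition 3: common = {C4, C5}, closure = {C4, C5} → lossy.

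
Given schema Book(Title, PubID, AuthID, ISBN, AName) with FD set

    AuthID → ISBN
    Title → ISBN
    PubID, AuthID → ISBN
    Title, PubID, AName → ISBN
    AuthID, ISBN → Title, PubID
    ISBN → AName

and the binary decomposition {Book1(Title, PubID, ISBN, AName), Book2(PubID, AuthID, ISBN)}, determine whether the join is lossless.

Common attributes: Book1 ∩ Book2 = {PubID, ISBN}.
Closure of {PubID, ISBN}: ISBN → AName applies, adding AName. So (PubID, ISBN)⁺ = {PubID, ISBN, AName}.
The closure contains neither all of Book1 = {Title, PubID, ISBN, AName} nor all of Book2 = {PubID, AuthID, ISBN}, so the common attributes are not a superkey of either fragment. The join is lossy.

No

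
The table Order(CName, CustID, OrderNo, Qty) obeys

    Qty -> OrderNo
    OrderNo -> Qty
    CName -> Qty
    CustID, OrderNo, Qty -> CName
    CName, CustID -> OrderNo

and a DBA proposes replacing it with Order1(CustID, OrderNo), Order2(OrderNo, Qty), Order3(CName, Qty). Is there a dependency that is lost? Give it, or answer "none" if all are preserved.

Check CustID, OrderNo, Qty → CName: no single fragment contains all of {CName, CustID, OrderNo, Qty}, and the restricted closure of {CustID, OrderNo, Qty} across the fragments never reaches {CName}.
Qty → OrderNo is preserved.
OrderNo → Qty is preserved.
CName → Qty is preserved.
CName, CustID → OrderNo is preserved.

CustID, OrderNo, Qty -> CName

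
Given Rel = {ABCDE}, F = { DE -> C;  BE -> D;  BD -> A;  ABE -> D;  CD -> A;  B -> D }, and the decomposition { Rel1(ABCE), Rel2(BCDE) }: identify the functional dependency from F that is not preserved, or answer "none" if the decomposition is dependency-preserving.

CD -> A

Check CD → A: no single fragment contains all of {ACD}, and the restricted closure of {CD} across the fragments never reaches {A}.
DE → C is preserved.
BE → D is preserved.
BD → A is preserved.
ABE → D is preserved.
B → D is preserved.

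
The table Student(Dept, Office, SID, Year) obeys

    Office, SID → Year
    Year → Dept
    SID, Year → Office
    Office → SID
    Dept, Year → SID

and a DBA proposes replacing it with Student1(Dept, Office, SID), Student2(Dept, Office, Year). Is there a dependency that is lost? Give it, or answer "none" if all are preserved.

Office, SID → Year: restricted closure across fragments reaches Year.
Year → Dept lies within Student2.
SID, Year → Office: restricted closure across fragments reaches Office.
Office → SID lies within Student1.
Dept, Year → SID: restricted closure across fragments reaches SID.
Every dependency is enforceable on the fragments, so the decomposition is dependency-preserving.

none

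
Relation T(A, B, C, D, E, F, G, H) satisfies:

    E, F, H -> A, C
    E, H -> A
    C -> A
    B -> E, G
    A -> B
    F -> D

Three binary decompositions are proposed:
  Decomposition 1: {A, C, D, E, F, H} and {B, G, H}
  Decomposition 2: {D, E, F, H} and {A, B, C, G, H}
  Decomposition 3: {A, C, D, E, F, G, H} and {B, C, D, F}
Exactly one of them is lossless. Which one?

Decomposition 3

Decomposition 1: common = {H}, closure = {H} → lossy.
Decomposition 2: common = {H}, closure = {H} → lossy.
Decomposition 3: common = {C, D, F}, closure = {A, B, C, D, E, F, G} → lossless.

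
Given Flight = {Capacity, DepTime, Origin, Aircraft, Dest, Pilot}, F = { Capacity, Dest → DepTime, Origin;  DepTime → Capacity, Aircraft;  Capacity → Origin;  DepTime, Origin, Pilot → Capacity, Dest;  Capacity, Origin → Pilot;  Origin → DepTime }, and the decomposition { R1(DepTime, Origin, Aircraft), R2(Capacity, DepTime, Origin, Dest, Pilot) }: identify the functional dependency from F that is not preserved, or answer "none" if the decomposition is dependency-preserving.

none

Capacity, Dest → DepTime, Origin lies within R2.
DepTime → Capacity, Aircraft: restricted closure across fragments reaches Capacity, Aircraft.
Capacity → Origin lies within R2.
DepTime, Origin, Pilot → Capacity, Dest lies within R2.
Capacity, Origin → Pilot lies within R2.
Origin → DepTime lies within R1.
Every dependency is enforceable on the fragments, so the decomposition is dependency-preserving.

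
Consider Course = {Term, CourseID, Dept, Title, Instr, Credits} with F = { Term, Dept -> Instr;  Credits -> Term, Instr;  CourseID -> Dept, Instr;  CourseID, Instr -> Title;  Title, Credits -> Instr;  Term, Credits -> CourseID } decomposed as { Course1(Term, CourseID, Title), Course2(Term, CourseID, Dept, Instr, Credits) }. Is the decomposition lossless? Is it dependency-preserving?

Lossless test: (Term, CourseID)⁺ = {Term, CourseID, Dept, Title, Instr}, which contains all of one fragment — lossless.
Dependency preservation: CourseID, Instr → Title; Title, Credits → Instr are not contained in any single fragment, but the restricted closure of each left-hand side across the fragments still reaches the right-hand side; the remaining FDs each lie inside some fragment. All dependencies are preserved.

lossless and dependency-preserving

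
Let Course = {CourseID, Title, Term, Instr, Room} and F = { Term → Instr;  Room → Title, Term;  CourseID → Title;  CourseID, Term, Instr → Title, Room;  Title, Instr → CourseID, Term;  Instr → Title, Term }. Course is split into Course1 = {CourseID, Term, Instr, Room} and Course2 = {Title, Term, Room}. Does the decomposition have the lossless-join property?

Common attributes: Course1 ∩ Course2 = {Term, Room}.
Closure of {Term, Room}: Term → Instr applies, adding Instr; Room → Title, Term applies, adding Title; Title, Instr → CourseID, Term applies, adding CourseID. So (Term, Room)⁺ = {CourseID, Title, Term, Instr, Room}.
This closure contains every attribute of Course1, so Course1 ∩ Course2 → Course1. The join is lossless.

Yes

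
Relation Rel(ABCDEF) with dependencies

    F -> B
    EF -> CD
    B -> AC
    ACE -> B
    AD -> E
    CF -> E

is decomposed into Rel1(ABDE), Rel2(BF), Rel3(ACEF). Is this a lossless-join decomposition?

No

Chase test. Columns are ABCDEF; row i has aⱼ where attribute j ∈ Reli, else bᵢⱼ.
Initial tableau (one row per fragment):
  row 1: a1 a2 b13 a4 a5 b16
  row 2: b21 a2 b23 b24 b25 a6
  row 3: a1 b32 a3 b34 a5 a6
Rows 2 and 3 agree on F; apply F→B and equate their B entries.
Rows 1 and 2 agree on B; apply B→AC and equate their AC entries.
Rows 1 and 3 agree on B; apply B→AC and equate their AC entries.
Rows 2 and 3 agree on CF; apply CF→E and equate their E entries.
Rows 2 and 3 agree on EF; apply EF→CD and equate their CD entries.
No row becomes fully distinguished — the join is lossy.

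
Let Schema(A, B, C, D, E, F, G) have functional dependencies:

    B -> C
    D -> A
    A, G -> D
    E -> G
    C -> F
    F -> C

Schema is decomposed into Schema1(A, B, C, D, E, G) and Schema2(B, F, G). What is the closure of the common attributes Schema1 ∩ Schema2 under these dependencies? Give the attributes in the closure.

B, C, F, G

Schema1 ∩ Schema2 = {B, G}.
B → C applies, adding C
C → F applies, adding F
Closure: {B, C, F, G}.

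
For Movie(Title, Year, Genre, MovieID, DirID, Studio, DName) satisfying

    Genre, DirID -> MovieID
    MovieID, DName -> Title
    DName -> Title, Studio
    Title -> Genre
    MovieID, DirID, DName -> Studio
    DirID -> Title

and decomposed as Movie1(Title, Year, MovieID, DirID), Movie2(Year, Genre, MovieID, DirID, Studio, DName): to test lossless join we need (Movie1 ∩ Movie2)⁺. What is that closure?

Movie1 ∩ Movie2 = {Year, MovieID, DirID}.
DirID → Title applies, adding Title
Title → Genre applies, adding Genre
Closure: {Title, Year, Genre, MovieID, DirID}.

Title, Year, Genre, MovieID, DirID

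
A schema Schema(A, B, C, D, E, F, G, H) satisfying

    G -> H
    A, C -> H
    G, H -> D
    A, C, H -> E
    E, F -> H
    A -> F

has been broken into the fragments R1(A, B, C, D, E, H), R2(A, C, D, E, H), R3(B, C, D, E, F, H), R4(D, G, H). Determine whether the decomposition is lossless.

Chase test. Columns are A, B, C, D, E, F, G, H; row i has aⱼ where attribute j ∈ Ri, else bᵢⱼ.
Initial tableau (one row per fragment):
  row 1: a1 a2 a3 a4 a5 b16 b17 a8
  row 2: a1 b22 a3 a4 a5 b26 b27 a8
  row 3: b31 a2 a3 a4 a5 a6 b37 a8
  row 4: b41 b42 b43 a4 b45 b46 a7 a8
Rows 1 and 2 agree on A; apply A→F and equate their F entries.
No row becomes fully distinguished — the join is lossy.

No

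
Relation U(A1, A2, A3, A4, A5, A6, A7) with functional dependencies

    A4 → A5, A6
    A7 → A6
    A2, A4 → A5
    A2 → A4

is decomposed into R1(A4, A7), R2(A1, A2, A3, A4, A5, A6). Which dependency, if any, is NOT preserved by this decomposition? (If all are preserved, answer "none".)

A7 → A6

Check A7 → A6: no single fragment contains all of {A6, A7}, and the restricted closure of {A7} across the fragments never reaches {A6}.
A4 → A5, A6 is preserved.
A2, A4 → A5 is preserved.
A2 → A4 is preserved.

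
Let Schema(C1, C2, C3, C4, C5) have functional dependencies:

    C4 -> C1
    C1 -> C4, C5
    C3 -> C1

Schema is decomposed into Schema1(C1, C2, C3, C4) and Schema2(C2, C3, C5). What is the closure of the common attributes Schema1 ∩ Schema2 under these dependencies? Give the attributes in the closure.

C1, C2, C3, C4, C5

Schema1 ∩ Schema2 = {C2, C3}.
C3 → C1 applies, adding C1
C1 → C4, C5 applies, adding C4, C5
Closure: {C1, C2, C3, C4, C5}.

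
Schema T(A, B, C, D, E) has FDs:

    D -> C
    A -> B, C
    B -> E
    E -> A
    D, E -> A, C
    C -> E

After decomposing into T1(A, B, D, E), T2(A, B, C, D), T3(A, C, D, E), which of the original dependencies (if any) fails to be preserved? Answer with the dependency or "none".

none

D → C lies within T2.
A → B, C lies within T2.
B → E lies within T1.
E → A lies within T1.
D, E → A, C lies within T3.
C → E lies within T3.
Every dependency is enforceable on the fragments, so the decomposition is dependency-preserving.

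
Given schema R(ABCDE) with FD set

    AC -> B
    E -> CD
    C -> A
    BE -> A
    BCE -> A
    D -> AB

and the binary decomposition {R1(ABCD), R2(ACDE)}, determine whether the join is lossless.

Common attributes: R1 ∩ R2 = {ACD}.
Closure of {ACD}: AC → B applies, adding B. So (ACD)⁺ = {ABCD}.
This closure contains every attribute of R1, so R1 ∩ R2 → R1. The join is lossless.

Yes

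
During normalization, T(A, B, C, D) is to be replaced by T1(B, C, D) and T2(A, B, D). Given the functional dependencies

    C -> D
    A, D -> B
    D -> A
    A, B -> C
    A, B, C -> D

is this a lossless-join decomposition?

Common attributes: T1 ∩ T2 = {B, D}.
Closure of {B, D}: D → A applies, adding A; A, B → C applies, adding C. So (B, D)⁺ = {A, B, C, D}.
This closure contains every attribute of T1, so T1 ∩ T2 → T1. The join is lossless.

Yes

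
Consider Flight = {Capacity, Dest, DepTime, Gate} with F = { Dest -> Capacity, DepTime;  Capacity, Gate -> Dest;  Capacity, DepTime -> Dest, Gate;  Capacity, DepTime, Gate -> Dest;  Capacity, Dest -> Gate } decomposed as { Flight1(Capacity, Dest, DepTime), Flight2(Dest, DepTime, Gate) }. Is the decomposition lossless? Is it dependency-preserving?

lossless but not dependency-preserving

Lossless test: (Dest, DepTime)⁺ = {Capacity, Dest, DepTime, Gate}, which contains all of one fragment — lossless.
Dependency preservation: the restricted closure of {Capacity, Gate} across the fragments never reaches {Dest}, so Capacity, Gate → Dest cannot be enforced without a join — not preserved.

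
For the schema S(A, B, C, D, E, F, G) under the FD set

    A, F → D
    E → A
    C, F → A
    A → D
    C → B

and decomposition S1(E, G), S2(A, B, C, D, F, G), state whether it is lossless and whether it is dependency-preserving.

lossy and not dependency-preserving

Lossless test: (G)⁺ = {G}, which is a superkey of neither fragment — lossy.
Dependency preservation: the restricted closure of {E} across the fragments never reaches {A}, so E → A cannot be enforced without a join — not preserved.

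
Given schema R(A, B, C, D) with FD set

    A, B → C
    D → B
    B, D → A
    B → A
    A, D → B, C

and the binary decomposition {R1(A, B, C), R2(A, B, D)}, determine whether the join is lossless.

Common attributes: R1 ∩ R2 = {A, B}.
Closure of {A, B}: A, B → C applies, adding C. So (A, B)⁺ = {A, B, C}.
This closure contains every attribute of R1, so R1 ∩ R2 → R1. The join is lossless.

Yes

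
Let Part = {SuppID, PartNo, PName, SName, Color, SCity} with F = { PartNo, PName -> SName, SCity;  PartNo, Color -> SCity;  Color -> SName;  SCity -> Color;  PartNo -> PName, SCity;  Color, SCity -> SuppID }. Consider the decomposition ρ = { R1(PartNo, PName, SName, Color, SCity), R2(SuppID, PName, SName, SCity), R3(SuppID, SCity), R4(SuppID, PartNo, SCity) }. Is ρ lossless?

Chase test. Columns are SuppID, PartNo, PName, SName, Color, SCity; row i has aⱼ where attribute j ∈ Ri, else bᵢⱼ.
Initial tableau (one row per fragment):
  row 1: b11 a2 a3 a4 a5 a6
  row 2: a1 b22 a3 a4 b25 a6
  row 3: a1 b32 b33 b34 b35 a6
  row 4: a1 a2 b43 b44 b45 a6
Rows 1 and 2 agree on SCity; apply SCity→Color and equate their Color entries.
Rows 1 and 3 agree on SCity; apply SCity→Color and equate their Color entries.
Rows 1 and 4 agree on SCity; apply SCity→Color and equate their Color entries.
Rows 1 and 4 agree on PartNo; apply PartNo→PName, SCity and equate their PName, SCity entries.
Rows 1 and 2 agree on Color, SCity; apply Color, SCity→SuppID and equate their SuppID entries.
Rows 1 and 4 agree on PartNo, PName; apply PartNo, PName→SName, SCity and equate their SName, SCity entries.
Rows 1 and 3 agree on Color; apply Color→SName and equate their SName entries.
Row 1 is now all distinguished symbols — the join is lossless.

Yes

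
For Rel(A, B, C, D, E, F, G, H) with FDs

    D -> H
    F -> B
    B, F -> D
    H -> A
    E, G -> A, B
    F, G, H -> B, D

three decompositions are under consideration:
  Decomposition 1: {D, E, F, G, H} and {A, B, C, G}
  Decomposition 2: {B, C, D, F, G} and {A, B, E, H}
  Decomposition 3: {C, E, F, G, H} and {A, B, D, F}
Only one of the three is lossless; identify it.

Decomposition 1: common = {G}, closure = {G} → lossy.
Decomposition 2: common = {B}, closure = {B} → lossy.
Decomposition 3: common = {F}, closure = {A, B, D, F, H} → lossless.

Decomposition 3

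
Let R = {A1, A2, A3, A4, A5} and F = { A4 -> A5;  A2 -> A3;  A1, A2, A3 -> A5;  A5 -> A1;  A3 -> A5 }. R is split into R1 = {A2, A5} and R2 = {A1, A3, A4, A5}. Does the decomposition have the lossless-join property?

No

Common attributes: R1 ∩ R2 = {A5}.
Closure of {A5}: A5 → A1 applies, adding A1. So (A5)⁺ = {A1, A5}.
The closure contains neither all of R1 = {A2, A5} nor all of R2 = {A1, A3, A4, A5}, so the common attributes are not a superkey of either fragment. The join is lossy.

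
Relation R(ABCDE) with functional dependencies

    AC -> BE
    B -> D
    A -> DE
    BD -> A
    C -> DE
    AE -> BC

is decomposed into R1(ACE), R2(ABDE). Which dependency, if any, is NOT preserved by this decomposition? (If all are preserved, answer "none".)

C -> DE

Check C → DE: no single fragment contains all of {CDE}, and the restricted closure of {C} across the fragments never reaches {DE}.
AC → BE is preserved.
B → D is preserved.
A → DE is preserved.
BD → A is preserved.
AE → BC is preserved.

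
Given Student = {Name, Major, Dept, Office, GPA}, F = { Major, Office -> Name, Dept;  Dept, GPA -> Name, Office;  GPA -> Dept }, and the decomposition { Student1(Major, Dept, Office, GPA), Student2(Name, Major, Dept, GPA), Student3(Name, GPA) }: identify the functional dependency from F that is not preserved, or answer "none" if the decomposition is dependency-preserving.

Check Major, Office → Name, Dept: no single fragment contains all of {Name, Major, Dept, Office}, and the restricted closure of {Major, Office} across the fragments never reaches {Name, Dept}.
Dept, GPA → Name, Office is preserved.
GPA → Dept is preserved.

Major, Office -> Name, Dept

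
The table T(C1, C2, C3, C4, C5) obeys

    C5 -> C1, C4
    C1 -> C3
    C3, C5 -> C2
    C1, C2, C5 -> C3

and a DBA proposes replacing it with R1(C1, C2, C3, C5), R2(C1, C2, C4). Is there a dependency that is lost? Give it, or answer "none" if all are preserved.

C5 -> C1, C4

Check C5 → C1, C4: no single fragment contains all of {C1, C4, C5}, and the restricted closure of {C5} across the fragments never reaches {C1, C4}.
C1 → C3 is preserved.
C3, C5 → C2 is preserved.
C1, C2, C5 → C3 is preserved.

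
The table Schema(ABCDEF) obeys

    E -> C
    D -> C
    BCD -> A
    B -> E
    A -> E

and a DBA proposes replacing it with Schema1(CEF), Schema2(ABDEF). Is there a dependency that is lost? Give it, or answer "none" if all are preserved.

Check D → C: no single fragment contains all of {CD}, and the restricted closure of {D} across the fragments never reaches {C}.
E → C is preserved.
BCD → A is preserved.
B → E is preserved.
A → E is preserved.

D -> C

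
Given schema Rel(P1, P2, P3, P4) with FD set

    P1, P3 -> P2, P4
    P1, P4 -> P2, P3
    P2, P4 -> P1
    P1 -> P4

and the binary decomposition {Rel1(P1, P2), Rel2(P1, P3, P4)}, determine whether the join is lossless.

Common attributes: Rel1 ∩ Rel2 = {P1}.
Closure of {P1}: P1 → P4 applies, adding P4; P1, P4 → P2, P3 applies, adding P2, P3. So (P1)⁺ = {P1, P2, P3, P4}.
This closure contains every attribute of Rel1, so Rel1 ∩ Rel2 → Rel1. The join is lossless.

Yes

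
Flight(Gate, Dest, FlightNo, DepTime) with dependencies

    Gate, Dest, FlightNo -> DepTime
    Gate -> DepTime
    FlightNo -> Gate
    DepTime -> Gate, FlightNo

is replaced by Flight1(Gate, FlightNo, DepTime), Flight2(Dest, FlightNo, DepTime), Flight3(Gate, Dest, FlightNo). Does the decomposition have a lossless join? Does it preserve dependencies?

Lossless test (chase): Rows 1 and 3 agree on Gate; apply Gate→DepTime and equate their DepTime entries. Rows 1 and 2 agree on FlightNo; apply FlightNo→Gate and equate their Gate entries. Row 2 is now all distinguished symbols — the join is lossless.
Dependency preservation: Gate, Dest, FlightNo → DepTime is not contained in any single fragment, but the restricted closure of its left-hand side across the fragments still reaches the right-hand side; the remaining FDs each lie inside some fragment. All dependencies are preserved.

lossless and dependency-preserving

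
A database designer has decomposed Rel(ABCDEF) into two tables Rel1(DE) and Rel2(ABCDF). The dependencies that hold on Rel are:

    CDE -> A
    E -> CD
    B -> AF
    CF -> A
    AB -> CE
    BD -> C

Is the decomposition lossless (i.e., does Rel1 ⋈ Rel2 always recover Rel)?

No

Common attributes: Rel1 ∩ Rel2 = {D}.
No dependency enlarges {D}, so (D)⁺ = {D}.
The closure contains neither all of Rel1 = {DE} nor all of Rel2 = {ABCDF}, so the common attributes are not a superkey of either fragment. The join is lossy.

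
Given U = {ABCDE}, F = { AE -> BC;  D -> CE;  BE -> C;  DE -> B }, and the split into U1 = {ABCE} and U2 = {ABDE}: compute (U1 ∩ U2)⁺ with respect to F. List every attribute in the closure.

ABCE

U1 ∩ U2 = {ABE}.
AE → BC applies, adding C
Closure: {ABCE}.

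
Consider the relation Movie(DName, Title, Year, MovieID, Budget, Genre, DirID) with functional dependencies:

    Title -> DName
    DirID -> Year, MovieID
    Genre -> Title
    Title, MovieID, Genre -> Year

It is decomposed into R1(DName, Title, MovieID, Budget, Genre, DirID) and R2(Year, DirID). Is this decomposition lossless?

Common attributes: R1 ∩ R2 = {DirID}.
Closure of {DirID}: DirID → Year, MovieID applies, adding Year, MovieID. So (DirID)⁺ = {Year, MovieID, DirID}.
This closure contains every attribute of R2, so R1 ∩ R2 → R2. The join is lossless.

Yes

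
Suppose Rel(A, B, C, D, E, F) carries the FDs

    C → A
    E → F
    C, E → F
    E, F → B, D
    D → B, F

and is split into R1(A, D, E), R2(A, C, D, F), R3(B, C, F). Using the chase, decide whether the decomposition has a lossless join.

Chase test. Columns are A, B, C, D, E, F; row i has aⱼ where attribute j ∈ Ri, else bᵢⱼ.
Initial tableau (one row per fragment):
  row 1: a1 b12 b13 a4 a5 b16
  row 2: a1 b22 a3 a4 b25 a6
  row 3: b31 a2 a3 b34 b35 a6
Rows 2 and 3 agree on C; apply C→A and equate their A entries.
Rows 1 and 2 agree on D; apply D→B, F and equate their B, F entries.
No row becomes fully distinguished — the join is lossy.

No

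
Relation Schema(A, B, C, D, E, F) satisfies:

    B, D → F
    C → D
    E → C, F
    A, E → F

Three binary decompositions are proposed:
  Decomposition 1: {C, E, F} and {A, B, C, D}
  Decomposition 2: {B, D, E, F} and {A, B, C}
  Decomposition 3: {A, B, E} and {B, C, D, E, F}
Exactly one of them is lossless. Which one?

Decomposition 1: common = {C}, closure = {C, D} → lossy.
Decomposition 2: common = {B}, closure = {B} → lossy.
Decomposition 3: common = {B, E}, closure = {B, C, D, E, F} → lossless.

Decomposition 3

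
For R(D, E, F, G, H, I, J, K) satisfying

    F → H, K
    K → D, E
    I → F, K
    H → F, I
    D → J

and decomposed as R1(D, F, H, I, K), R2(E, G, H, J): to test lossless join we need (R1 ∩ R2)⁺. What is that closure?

R1 ∩ R2 = {H}.
H → F, I applies, adding F, I
F → H, K applies, adding K
K → D, E applies, adding D, E
D → J applies, adding J
Closure: {D, E, F, H, I, J, K}.

D, E, F, H, I, J, K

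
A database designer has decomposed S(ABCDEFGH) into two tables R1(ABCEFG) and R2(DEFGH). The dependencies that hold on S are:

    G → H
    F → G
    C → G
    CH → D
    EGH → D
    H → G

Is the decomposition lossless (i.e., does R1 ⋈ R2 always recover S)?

Yes

Common attributes: R1 ∩ R2 = {EFG}.
Closure of {EFG}: G → H applies, adding H; EGH → D applies, adding D. So (EFG)⁺ = {DEFGH}.
This closure contains every attribute of R2, so R1 ∩ R2 → R2. The join is lossless.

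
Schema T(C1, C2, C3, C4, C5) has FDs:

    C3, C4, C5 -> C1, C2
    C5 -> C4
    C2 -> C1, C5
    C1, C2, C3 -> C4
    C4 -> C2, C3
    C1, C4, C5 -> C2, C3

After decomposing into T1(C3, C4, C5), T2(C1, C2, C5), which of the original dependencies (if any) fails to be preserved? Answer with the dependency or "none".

C3, C4, C5 → C1, C2: restricted closure across fragments reaches C1, C2.
C5 → C4 lies within T1.
C2 → C1, C5 lies within T2.
C1, C2, C3 → C4: restricted closure across fragments reaches C4.
C4 → C2, C3: restricted closure across fragments reaches C2, C3.
C1, C4, C5 → C2, C3: restricted closure across fragments reaches C2, C3.
Every dependency is enforceable on the fragments, so the decomposition is dependency-preserving.

none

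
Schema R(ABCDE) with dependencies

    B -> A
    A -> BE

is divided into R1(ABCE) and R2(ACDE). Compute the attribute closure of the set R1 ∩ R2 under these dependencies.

R1 ∩ R2 = {ACE}.
A → BE applies, adding B
Closure: {ABCE}.

ABCE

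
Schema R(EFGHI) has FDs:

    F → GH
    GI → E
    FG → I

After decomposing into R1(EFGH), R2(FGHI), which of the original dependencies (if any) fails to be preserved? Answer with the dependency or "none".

Check GI → E: no single fragment contains all of {EGI}, and the restricted closure of {GI} across the fragments never reaches {E}.
F → GH is preserved.
FG → I is preserved.

GI → E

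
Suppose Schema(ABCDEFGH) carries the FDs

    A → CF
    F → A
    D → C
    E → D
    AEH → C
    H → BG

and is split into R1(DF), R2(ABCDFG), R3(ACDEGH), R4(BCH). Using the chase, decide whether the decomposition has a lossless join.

Yes

Chase test. Columns are ABCDEFGH; row i has aⱼ where attribute j ∈ Ri, else bᵢⱼ.
Initial tableau (one row per fragment):
  row 1: b11 b12 b13 a4 b15 a6 b17 b18
  row 2: a1 a2 a3 a4 b25 a6 a7 b28
  row 3: a1 b32 a3 a4 a5 b36 a7 a8
  row 4: b41 a2 a3 b44 b45 b46 b47 a8
Rows 2 and 3 agree on A; apply A→CF and equate their CF entries.
Rows 1 and 2 agree on F; apply F→A and equate their A entries.
Rows 1 and 2 agree on D; apply D→C and equate their C entries.
Rows 3 and 4 agree on H; apply H→BG and equate their BG entries.
Row 3 is now all distinguished symbols — the join is lossless.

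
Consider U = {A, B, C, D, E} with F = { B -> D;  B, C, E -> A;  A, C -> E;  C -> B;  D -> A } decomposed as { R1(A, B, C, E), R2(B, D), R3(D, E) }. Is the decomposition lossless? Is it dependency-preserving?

Lossless test (chase): Rows 1 and 2 agree on B; apply B→D and equate their D entries. Rows 1 and 2 agree on D; apply D→A and equate their A entries. Rows 1 and 3 agree on D; apply D→A and equate their A entries. Row 1 is now all distinguished symbols — the join is lossless.
Dependency preservation: the restricted closure of {D} across the fragments never reaches {A}, so D → A cannot be enforced without a join — not preserved.

lossless but not dependency-preserving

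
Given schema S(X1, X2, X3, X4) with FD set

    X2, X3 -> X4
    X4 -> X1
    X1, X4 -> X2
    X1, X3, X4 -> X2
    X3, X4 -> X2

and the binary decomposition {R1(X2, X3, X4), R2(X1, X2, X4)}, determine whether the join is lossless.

Common attributes: R1 ∩ R2 = {X2, X4}.
Closure of {X2, X4}: X4 → X1 applies, adding X1. So (X2, X4)⁺ = {X1, X2, X4}.
This closure contains every attribute of R2, so R1 ∩ R2 → R2. The join is lossless.

Yes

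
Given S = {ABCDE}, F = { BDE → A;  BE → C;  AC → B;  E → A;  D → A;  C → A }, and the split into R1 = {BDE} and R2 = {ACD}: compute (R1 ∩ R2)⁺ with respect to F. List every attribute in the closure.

R1 ∩ R2 = {D}.
D → A applies, adding A
Closure: {AD}.

AD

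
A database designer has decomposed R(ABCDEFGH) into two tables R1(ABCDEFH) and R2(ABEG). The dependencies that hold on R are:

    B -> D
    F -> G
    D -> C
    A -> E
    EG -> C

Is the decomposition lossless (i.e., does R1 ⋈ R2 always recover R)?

No

Common attributes: R1 ∩ R2 = {ABE}.
Closure of {ABE}: B → D applies, adding D; D → C applies, adding C. So (ABE)⁺ = {ABCDE}.
The closure contains neither all of R1 = {ABCDEFH} nor all of R2 = {ABEG}, so the common attributes are not a superkey of either fragment. The join is lossy.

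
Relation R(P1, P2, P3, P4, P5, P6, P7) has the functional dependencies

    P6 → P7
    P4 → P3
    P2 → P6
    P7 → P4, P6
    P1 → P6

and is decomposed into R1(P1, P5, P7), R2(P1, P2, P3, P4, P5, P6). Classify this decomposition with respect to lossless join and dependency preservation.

Lossless test: (P1, P5)⁺ = {P1, P3, P4, P5, P6, P7}, which contains all of one fragment — lossless.
Dependency preservation: the restricted closure of {P6} across the fragments never reaches {P7}, so P6 → P7 cannot be enforced without a join — not preserved.

lossless but not dependency-preserving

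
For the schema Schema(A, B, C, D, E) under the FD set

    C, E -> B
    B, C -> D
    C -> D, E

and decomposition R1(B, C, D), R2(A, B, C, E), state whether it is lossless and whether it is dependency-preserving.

Lossless test: (B, C)⁺ = {B, C, D, E}, which contains all of one fragment — lossless.
Dependency preservation: C → D, E is not contained in any single fragment, but the restricted closure of its left-hand side across the fragments still reaches the right-hand side; the remaining FDs each lie inside some fragment. All dependencies are preserved.

lossless and dependency-preserving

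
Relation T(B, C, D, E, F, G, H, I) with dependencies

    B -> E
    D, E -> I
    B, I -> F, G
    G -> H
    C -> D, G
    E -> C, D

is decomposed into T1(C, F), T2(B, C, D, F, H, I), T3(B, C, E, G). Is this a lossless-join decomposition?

Chase test. Columns are B, C, D, E, F, G, H, I; row i has aⱼ where attribute j ∈ Ti, else bᵢⱼ.
Initial tableau (one row per fragment):
  row 1: b11 a2 b13 b14 a5 b16 b17 b18
  row 2: a1 a2 a3 b24 a5 b26 a7 a8
  row 3: a1 a2 b33 a4 b35 a6 b37 b38
Rows 2 and 3 agree on B; apply B→E and equate their E entries.
Rows 1 and 2 agree on C; apply C→D, G and equate their D, G entries.
Rows 1 and 3 agree on C; apply C→D, G and equate their D, G entries.
Rows 2 and 3 agree on D, E; apply D, E→I and equate their I entries.
Rows 2 and 3 agree on B, I; apply B, I→F, G and equate their F, G entries.
Rows 1 and 2 agree on G; apply G→H and equate their H entries.
Rows 1 and 3 agree on G; apply G→H and equate their H entries.
Row 2 is now all distinguished symbols — the join is lossless.

Yes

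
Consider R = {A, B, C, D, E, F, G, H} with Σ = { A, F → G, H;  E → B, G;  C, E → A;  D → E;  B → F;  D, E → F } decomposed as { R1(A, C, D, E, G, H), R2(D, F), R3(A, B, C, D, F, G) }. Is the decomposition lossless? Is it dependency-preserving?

lossless but not dependency-preserving

Lossless test (chase): Rows 1 and 2 agree on D; apply D→E and equate their E entries. Rows 1 and 3 agree on D; apply D→E and equate their E entries. Rows 1 and 2 agree on D, E; apply D, E→F and equate their F entries. Rows 1 and 3 agree on A, F; apply A, F→G, H and equate their G, H entries. Rows 1 and 2 agree on E; apply E→B, G and equate their B, G entries. Rows 1 and 3 agree on E; apply E→B, G and equate their B, G entries. Row 1 is now all distinguished symbols — the join is lossless.
Dependency preservation: the restricted closure of {A, F} across the fragments never reaches {G, H}, so A, F → G, H cannot be enforced without a join — not preserved.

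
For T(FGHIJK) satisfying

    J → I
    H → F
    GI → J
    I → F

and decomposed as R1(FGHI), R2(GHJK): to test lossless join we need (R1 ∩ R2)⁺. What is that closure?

FGH

R1 ∩ R2 = {GH}.
H → F applies, adding F
Closure: {FGH}.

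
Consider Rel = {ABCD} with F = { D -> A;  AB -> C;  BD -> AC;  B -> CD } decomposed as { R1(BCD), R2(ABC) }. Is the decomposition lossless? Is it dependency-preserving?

Lossless test: (BC)⁺ = {ABCD}, which contains all of one fragment — lossless.
Dependency preservation: the restricted closure of {D} across the fragments never reaches {A}, so D → A cannot be enforced without a join — not preserved.

lossless but not dependency-preserving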